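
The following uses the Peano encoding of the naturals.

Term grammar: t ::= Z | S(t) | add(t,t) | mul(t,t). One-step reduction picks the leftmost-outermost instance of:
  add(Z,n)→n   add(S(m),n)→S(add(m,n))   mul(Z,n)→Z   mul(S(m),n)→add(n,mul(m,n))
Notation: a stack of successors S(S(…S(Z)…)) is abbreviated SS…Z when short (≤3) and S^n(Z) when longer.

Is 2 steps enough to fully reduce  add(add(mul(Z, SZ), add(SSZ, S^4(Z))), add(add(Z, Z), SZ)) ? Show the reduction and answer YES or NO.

Answer: NO — after 2 steps the term is add(add(SSZ, S^4(Z)), add(add(Z, Z), SZ)), not yet normal

Derivation:
  start: add(add(mul(Z, SZ), add(SSZ, S^4(Z))), add(add(Z, Z), SZ))
  →1  add(add(Z, add(SSZ, S^4(Z))), add(add(Z, Z), SZ))
  →2  add(add(SSZ, S^4(Z)), add(add(Z, Z), SZ))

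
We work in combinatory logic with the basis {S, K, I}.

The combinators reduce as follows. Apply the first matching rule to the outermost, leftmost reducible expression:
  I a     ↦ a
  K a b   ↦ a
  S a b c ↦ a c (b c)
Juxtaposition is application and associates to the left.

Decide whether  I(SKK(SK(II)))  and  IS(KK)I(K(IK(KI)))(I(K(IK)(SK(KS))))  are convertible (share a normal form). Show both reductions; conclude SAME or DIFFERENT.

Term A:
  start: I(SKK(SK(II)))
  step 1: SKK(SK(II))
  step 2: K(SK(II))(K(SK(II)))
  step 3: SK(II)
  step 4: SKI

Term B:
  start: IS(KK)I(K(IK(KI)))(I(K(IK)(SK(KS))))
  step 1: S(KK)I(K(IK(KI)))(I(K(IK)(SK(KS))))
  step 2: KK(K(IK(KI)))(I(K(IK(KI))))(I(K(IK)(SK(KS))))
  step 3: K(I(K(IK(KI))))(I(K(IK)(SK(KS))))
  step 4: I(K(IK(KI)))
  step 5: K(IK(KI))
  step 6: K(K(KI))

Answer: DIFFERENT — A ⇓ SKI, B ⇓ K(K(KI))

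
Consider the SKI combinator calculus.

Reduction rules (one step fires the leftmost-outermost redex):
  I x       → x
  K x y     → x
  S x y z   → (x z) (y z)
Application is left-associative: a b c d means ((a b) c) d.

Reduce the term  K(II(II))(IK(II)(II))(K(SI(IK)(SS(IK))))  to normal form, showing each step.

  start: K(II(II))(IK(II)(II))(K(SI(IK)(SS(IK))))
  [1] II(II)(K(SI(IK)(SS(IK))))
  [2] I(II)(K(SI(IK)(SS(IK))))
  [3] II(K(SI(IK)(SS(IK))))
  [4] I(K(SI(IK)(SS(IK))))
  [5] K(SI(IK)(SS(IK)))
  [6] K(I(SS(IK))(IK(SS(IK))))
  [7] K(SS(IK)(IK(SS(IK))))
  [8] K(S(IK(SS(IK)))(IK(IK(SS(IK)))))
  [9] K(S(K(SS(IK)))(IK(IK(SS(IK)))))
  [10] K(S(K(SSK))(IK(IK(SS(IK)))))
  [11] K(S(K(SSK))(K(IK(SS(IK)))))
  [12] K(S(K(SSK))(K(K(SS(IK)))))
  [13] K(S(K(SSK))(K(K(SSK))))

Answer: normal form = K(S(K(SSK))(K(K(SSK))))  (in 13 steps)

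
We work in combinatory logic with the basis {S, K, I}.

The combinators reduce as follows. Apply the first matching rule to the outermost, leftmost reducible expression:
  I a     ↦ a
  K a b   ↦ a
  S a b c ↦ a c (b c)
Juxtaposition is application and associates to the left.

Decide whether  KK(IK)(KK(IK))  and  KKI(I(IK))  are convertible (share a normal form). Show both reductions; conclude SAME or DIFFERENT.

Answer: SAME — A ⇓ KK, B ⇓ KK

Working:
Term A:
  start: KK(IK)(KK(IK))
  →1  K(KK(IK))
  →2  KK

Term B:
  start: KKI(I(IK))
  →1  K(I(IK))
  →2  K(IK)
  →3  KK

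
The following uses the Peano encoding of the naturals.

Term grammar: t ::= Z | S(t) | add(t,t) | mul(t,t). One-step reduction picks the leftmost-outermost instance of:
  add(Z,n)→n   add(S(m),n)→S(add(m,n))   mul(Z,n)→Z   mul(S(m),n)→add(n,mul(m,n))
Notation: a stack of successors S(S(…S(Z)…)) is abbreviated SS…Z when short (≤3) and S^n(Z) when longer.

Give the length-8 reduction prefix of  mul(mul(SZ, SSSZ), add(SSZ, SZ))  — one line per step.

  start: mul(mul(SZ, SSSZ), add(SSZ, SZ))
  [1] mul(add(SSSZ, mul(Z, SSSZ)), add(SSZ, SZ))
  [2] mul(S(add(SSZ, mul(Z, SSSZ))), add(SSZ, SZ))
  [3] add(add(SSZ, SZ), mul(add(SSZ, mul(Z, SSSZ)), add(SSZ, SZ)))
  [4] add(S(add(SZ, SZ)), mul(add(SSZ, mul(Z, SSSZ)), add(SSZ, SZ)))
  [5] S(add(add(SZ, SZ), mul(add(SSZ, mul(Z, SSSZ)), add(SSZ, SZ))))
  [6] S(add(S(add(Z, SZ)), mul(add(SSZ, mul(Z, SSSZ)), add(SSZ, SZ))))
  [7] S(S(add(add(Z, SZ), mul(add(SSZ, mul(Z, SSSZ)), add(SSZ, SZ)))))
  [8] S(S(add(SZ, mul(add(SSZ, mul(Z, SSSZ)), add(SSZ, SZ)))))

Answer: after 8 steps: S(S(add(SZ, mul(add(SSZ, mul(Z, SSSZ)), add(SSZ, SZ)))))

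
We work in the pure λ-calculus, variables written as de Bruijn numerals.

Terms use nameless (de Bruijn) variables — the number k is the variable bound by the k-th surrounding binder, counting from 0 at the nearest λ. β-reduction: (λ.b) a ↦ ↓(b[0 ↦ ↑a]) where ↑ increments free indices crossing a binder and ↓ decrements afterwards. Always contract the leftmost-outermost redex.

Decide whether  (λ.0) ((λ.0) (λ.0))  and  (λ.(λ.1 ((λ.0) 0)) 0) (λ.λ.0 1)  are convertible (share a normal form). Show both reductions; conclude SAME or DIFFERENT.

Term A:
  start: (λ.0) ((λ.0) (λ.0))
  →1  (λ.0) (λ.0)
  →2  λ.0

Term B:
  start: (λ.(λ.1 ((λ.0) 0)) 0) (λ.λ.0 1)
  →1  (λ.(λ.λ.0 1) ((λ.0) 0)) (λ.λ.0 1)
  →2  (λ.λ.0 1) ((λ.0) (λ.λ.0 1))
  →3  λ.0 ((λ.0) (λ.λ.0 1))
  →4  λ.0 (λ.λ.0 1)

Answer: DIFFERENT — A ⇓ λ.0, B ⇓ λ.0 (λ.λ.0 1)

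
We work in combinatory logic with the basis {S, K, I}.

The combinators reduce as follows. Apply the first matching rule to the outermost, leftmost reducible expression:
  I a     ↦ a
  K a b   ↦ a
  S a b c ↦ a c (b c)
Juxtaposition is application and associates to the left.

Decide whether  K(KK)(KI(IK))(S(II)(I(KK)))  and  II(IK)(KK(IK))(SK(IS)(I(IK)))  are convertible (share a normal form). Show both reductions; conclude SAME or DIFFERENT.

Answer: SAME — A ⇓ K, B ⇓ K

Reduction:
Term A:
  start: K(KK)(KI(IK))(S(II)(I(KK)))
  step 1: KK(S(II)(I(KK)))
  step 2: K

Term B:
  start: II(IK)(KK(IK))(SK(IS)(I(IK)))
  step 1: I(IK)(KK(IK))(SK(IS)(I(IK)))
  step 2: IK(KK(IK))(SK(IS)(I(IK)))
  step 3: K(KK(IK))(SK(IS)(I(IK)))
  step 4: KK(IK)
  step 5: K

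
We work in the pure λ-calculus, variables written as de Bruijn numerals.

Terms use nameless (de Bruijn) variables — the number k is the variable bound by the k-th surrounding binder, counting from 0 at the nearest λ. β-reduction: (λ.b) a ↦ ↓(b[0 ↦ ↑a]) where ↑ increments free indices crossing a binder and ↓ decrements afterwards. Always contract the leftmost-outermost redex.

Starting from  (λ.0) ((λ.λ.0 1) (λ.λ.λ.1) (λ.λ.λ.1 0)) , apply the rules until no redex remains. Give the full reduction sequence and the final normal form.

Answer: normal form = λ.λ.1 0  (in 4 steps)

Derivation:
  start: (λ.0) ((λ.λ.0 1) (λ.λ.λ.1) (λ.λ.λ.1 0))
  →1  (λ.λ.0 1) (λ.λ.λ.1) (λ.λ.λ.1 0)
  →2  (λ.0 (λ.λ.λ.1)) (λ.λ.λ.1 0)
  →3  (λ.λ.λ.1 0) (λ.λ.λ.1)
  →4  λ.λ.1 0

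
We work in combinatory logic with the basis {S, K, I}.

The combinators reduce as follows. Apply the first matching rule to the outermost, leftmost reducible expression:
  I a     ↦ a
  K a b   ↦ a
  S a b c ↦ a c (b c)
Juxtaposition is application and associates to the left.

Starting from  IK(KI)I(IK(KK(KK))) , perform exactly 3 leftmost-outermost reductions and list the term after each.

Answer: after 3 steps: I

Derivation:
  start: IK(KI)I(IK(KK(KK)))
  [1] K(KI)I(IK(KK(KK)))
  [2] KI(IK(KK(KK)))
  [3] I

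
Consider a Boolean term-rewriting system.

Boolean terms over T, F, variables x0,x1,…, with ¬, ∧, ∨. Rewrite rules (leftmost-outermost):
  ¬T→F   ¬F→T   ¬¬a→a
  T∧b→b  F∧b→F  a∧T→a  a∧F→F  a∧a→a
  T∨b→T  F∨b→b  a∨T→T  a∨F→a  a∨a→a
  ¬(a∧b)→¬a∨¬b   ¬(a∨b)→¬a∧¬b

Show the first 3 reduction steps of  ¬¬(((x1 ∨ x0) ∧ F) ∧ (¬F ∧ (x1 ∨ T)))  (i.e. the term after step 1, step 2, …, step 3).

Answer: after 3 steps: F

Derivation:
  start: ¬¬(((x1 ∨ x0) ∧ F) ∧ (¬F ∧ (x1 ∨ T)))
  →1  ((x1 ∨ x0) ∧ F) ∧ (¬F ∧ (x1 ∨ T))
  →2  F ∧ (¬F ∧ (x1 ∨ T))
  →3  F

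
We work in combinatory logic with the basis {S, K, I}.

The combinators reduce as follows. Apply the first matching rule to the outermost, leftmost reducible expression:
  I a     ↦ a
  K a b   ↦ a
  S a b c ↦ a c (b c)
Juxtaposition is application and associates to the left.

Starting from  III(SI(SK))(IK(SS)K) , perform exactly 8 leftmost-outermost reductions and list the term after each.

  start: III(SI(SK))(IK(SS)K)
  →1  II(SI(SK))(IK(SS)K)
  →2  I(SI(SK))(IK(SS)K)
  →3  SI(SK)(IK(SS)K)
  →4  I(IK(SS)K)(SK(IK(SS)K))
  →5  IK(SS)K(SK(IK(SS)K))
  →6  K(SS)K(SK(IK(SS)K))
  →7  SS(SK(IK(SS)K))
  →8  SS(SK(K(SS)K))

Answer: after 8 steps: SS(SK(K(SS)K))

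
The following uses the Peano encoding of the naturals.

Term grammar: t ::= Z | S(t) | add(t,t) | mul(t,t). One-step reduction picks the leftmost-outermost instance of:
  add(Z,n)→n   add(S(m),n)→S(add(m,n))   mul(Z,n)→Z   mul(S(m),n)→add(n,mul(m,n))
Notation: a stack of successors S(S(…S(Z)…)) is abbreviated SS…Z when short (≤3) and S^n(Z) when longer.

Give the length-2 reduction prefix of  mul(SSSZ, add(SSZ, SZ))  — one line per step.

  start: mul(SSSZ, add(SSZ, SZ))
  [1] add(add(SSZ, SZ), mul(SSZ, add(SSZ, SZ)))
  [2] add(S(add(SZ, SZ)), mul(SSZ, add(SSZ, SZ)))

Answer: after 2 steps: add(S(add(SZ, SZ)), mul(SSZ, add(SSZ, SZ)))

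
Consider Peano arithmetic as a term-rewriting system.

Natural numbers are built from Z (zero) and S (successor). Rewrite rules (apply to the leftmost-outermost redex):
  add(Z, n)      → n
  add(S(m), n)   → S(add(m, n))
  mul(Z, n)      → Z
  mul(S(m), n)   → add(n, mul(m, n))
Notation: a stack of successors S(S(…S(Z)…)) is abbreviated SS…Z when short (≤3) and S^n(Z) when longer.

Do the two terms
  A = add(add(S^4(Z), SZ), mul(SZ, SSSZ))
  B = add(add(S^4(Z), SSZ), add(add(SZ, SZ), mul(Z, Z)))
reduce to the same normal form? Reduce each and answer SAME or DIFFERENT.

Term A:
  start: add(add(S^4(Z), SZ), mul(SZ, SSSZ))
  →1  add(S(add(SSSZ, SZ)), mul(SZ, SSSZ))
  →2  S(add(add(SSSZ, SZ), mul(SZ, SSSZ)))
  →3  S(add(S(add(SSZ, SZ)), mul(SZ, SSSZ)))
  →4  S(S(add(add(SSZ, SZ), mul(SZ, SSSZ))))
  →5  S(S(add(S(add(SZ, SZ)), mul(SZ, SSSZ))))
  →6  S(S(S(add(add(SZ, SZ), mul(SZ, SSSZ)))))
  →7  S(S(S(add(S(add(Z, SZ)), mul(SZ, SSSZ)))))
  →8  S(S(S(S(add(add(Z, SZ), mul(SZ, SSSZ))))))
  →9  S(S(S(S(add(SZ, mul(SZ, SSSZ))))))
  →10  S(S(S(S(S(add(Z, mul(SZ, SSSZ)))))))
  →11  S(S(S(S(S(mul(SZ, SSSZ))))))
  →12  S(S(S(S(S(add(SSSZ, mul(Z, SSSZ)))))))
  →13  S(S(S(S(S(S(add(SSZ, mul(Z, SSSZ))))))))
  →14  S(S(S(S(S(S(S(add(SZ, mul(Z, SSSZ)))))))))
  →15  S(S(S(S(S(S(S(S(add(Z, mul(Z, SSSZ))))))))))
  →16  S(S(S(S(S(S(S(S(mul(Z, SSSZ)))))))))
  →17  S^8(Z)

Term B:
  start: add(add(S^4(Z), SSZ), add(add(SZ, SZ), mul(Z, Z)))
  →1  add(S(add(SSSZ, SSZ)), add(add(SZ, SZ), mul(Z, Z)))
  →2  S(add(add(SSSZ, SSZ), add(add(SZ, SZ), mul(Z, Z))))
  →3  S(add(S(add(SSZ, SSZ)), add(add(SZ, SZ), mul(Z, Z))))
  →4  S(S(add(add(SSZ, SSZ), add(add(SZ, SZ), mul(Z, Z)))))
  →5  S(S(add(S(add(SZ, SSZ)), add(add(SZ, SZ), mul(Z, Z)))))
  →6  S(S(S(add(add(SZ, SSZ), add(add(SZ, SZ), mul(Z, Z))))))
  →7  S(S(S(add(S(add(Z, SSZ)), add(add(SZ, SZ), mul(Z, Z))))))
  →8  S(S(S(S(add(add(Z, SSZ), add(add(SZ, SZ), mul(Z, Z)))))))
  →9  S(S(S(S(add(SSZ, add(add(SZ, SZ), mul(Z, Z)))))))
  →10  S(S(S(S(S(add(SZ, add(add(SZ, SZ), mul(Z, Z))))))))
  →11  S(S(S(S(S(S(add(Z, add(add(SZ, SZ), mul(Z, Z)))))))))
  →12  S(S(S(S(S(S(add(add(SZ, SZ), mul(Z, Z))))))))
  →13  S(S(S(S(S(S(add(S(add(Z, SZ)), mul(Z, Z))))))))
  →14  S(S(S(S(S(S(S(add(add(Z, SZ), mul(Z, Z)))))))))
  →15  S(S(S(S(S(S(S(add(SZ, mul(Z, Z)))))))))
  →16  S(S(S(S(S(S(S(S(add(Z, mul(Z, Z))))))))))
  →17  S(S(S(S(S(S(S(S(mul(Z, Z)))))))))
  →18  S^8(Z)

Answer: SAME — A ⇓ S^8(Z), B ⇓ S^8(Z)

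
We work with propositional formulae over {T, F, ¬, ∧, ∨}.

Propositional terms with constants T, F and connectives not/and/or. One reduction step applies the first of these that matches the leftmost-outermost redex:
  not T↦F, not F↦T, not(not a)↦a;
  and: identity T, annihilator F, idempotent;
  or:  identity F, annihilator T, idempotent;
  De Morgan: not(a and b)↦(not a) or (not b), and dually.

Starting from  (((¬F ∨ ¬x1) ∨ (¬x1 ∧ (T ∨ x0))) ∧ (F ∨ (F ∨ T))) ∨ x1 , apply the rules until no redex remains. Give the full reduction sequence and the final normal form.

Answer: normal form = T  (in 7 steps)

Derivation:
  start: (((¬F ∨ ¬x1) ∨ (¬x1 ∧ (T ∨ x0))) ∧ (F ∨ (F ∨ T))) ∨ x1
  [1] (((T ∨ ¬x1) ∨ (¬x1 ∧ (T ∨ x0))) ∧ (F ∨ (F ∨ T))) ∨ x1
  [2] ((T ∨ (¬x1 ∧ (T ∨ x0))) ∧ (F ∨ (F ∨ T))) ∨ x1
  [3] (T ∧ (F ∨ (F ∨ T))) ∨ x1
  [4] (F ∨ (F ∨ T)) ∨ x1
  [5] (F ∨ T) ∨ x1
  [6] T ∨ x1
  [7] T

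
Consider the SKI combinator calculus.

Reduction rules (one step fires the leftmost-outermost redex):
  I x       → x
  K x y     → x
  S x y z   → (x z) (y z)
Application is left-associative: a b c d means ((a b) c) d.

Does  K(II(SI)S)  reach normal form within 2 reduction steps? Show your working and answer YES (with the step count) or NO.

  start: K(II(SI)S)
  [1] K(I(SI)S)
  [2] K(SIS)

Answer: YES — reaches normal form K(SIS) in 2 ≤ 2 steps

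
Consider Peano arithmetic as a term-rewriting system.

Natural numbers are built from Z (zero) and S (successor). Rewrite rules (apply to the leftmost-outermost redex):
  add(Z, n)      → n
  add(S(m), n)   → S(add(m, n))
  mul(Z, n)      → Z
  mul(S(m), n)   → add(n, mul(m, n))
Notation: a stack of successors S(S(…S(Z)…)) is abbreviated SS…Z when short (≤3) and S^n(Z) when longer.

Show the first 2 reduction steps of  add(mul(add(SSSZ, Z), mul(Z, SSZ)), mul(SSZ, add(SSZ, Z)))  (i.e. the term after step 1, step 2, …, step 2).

  start: add(mul(add(SSSZ, Z), mul(Z, SSZ)), mul(SSZ, add(SSZ, Z)))
  →1  add(mul(S(add(SSZ, Z)), mul(Z, SSZ)), mul(SSZ, add(SSZ, Z)))
  →2  add(add(mul(Z, SSZ), mul(add(SSZ, Z), mul(Z, SSZ))), mul(SSZ, add(SSZ, Z)))

Answer: after 2 steps: add(add(mul(Z, SSZ), mul(add(SSZ, Z), mul(Z, SSZ))), mul(SSZ, add(SSZ, Z)))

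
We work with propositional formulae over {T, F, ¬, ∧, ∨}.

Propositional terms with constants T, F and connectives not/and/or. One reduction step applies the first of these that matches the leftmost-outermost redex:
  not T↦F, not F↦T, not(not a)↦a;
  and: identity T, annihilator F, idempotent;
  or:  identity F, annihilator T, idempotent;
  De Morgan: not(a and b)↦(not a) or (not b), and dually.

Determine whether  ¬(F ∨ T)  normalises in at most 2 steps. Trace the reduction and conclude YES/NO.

  start: ¬(F ∨ T)
  →1  ¬F ∧ ¬T
  →2  T ∧ ¬T

Answer: NO — after 2 steps the term is T ∧ ¬T, not yet normal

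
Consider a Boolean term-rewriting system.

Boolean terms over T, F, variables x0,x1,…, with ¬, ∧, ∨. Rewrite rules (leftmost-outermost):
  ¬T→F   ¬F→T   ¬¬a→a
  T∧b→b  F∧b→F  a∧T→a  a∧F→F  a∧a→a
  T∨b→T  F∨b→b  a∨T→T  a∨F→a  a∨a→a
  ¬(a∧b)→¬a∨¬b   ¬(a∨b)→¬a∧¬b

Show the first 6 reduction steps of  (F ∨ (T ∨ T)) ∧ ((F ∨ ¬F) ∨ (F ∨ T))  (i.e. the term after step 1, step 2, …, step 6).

  start: (F ∨ (T ∨ T)) ∧ ((F ∨ ¬F) ∨ (F ∨ T))
  [1] (T ∨ T) ∧ ((F ∨ ¬F) ∨ (F ∨ T))
  [2] T ∧ ((F ∨ ¬F) ∨ (F ∨ T))
  [3] (F ∨ ¬F) ∨ (F ∨ T)
  [4] ¬F ∨ (F ∨ T)
  [5] T ∨ (F ∨ T)
  [6] T

Answer: after 6 steps: T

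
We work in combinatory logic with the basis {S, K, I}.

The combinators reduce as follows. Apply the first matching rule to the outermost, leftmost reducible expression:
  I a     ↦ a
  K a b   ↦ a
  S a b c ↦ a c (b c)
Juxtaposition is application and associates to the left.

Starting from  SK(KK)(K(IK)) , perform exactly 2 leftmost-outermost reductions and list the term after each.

  start: SK(KK)(K(IK))
  [1] K(K(IK))(KK(K(IK)))
  [2] K(IK)

Answer: after 2 steps: K(IK)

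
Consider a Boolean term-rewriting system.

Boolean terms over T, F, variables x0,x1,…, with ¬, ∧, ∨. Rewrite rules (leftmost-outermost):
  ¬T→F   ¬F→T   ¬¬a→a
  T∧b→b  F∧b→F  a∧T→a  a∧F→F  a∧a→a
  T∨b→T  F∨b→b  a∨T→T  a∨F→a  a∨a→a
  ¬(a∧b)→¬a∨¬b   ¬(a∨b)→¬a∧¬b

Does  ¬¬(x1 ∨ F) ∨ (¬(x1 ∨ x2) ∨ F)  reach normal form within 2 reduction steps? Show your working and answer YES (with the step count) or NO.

Answer: NO — after 2 steps the term is x1 ∨ (¬(x1 ∨ x2) ∨ F), not yet normal

Working:
  start: ¬¬(x1 ∨ F) ∨ (¬(x1 ∨ x2) ∨ F)
  step 1: (x1 ∨ F) ∨ (¬(x1 ∨ x2) ∨ F)
  step 2: x1 ∨ (¬(x1 ∨ x2) ∨ F)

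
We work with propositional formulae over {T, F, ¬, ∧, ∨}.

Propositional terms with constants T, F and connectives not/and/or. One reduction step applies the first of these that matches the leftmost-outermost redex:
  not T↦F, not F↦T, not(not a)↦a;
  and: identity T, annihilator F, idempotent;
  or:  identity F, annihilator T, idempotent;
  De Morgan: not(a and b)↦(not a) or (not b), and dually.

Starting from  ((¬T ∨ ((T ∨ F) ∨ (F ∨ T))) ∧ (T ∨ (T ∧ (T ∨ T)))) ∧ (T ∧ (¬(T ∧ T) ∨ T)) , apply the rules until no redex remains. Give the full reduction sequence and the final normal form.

Answer: normal form = T  (in 9 steps)

Reduction:
  start: ((¬T ∨ ((T ∨ F) ∨ (F ∨ T))) ∧ (T ∨ (T ∧ (T ∨ T)))) ∧ (T ∧ (¬(T ∧ T) ∨ T))
  step 1: ((F ∨ ((T ∨ F) ∨ (F ∨ T))) ∧ (T ∨ (T ∧ (T ∨ T)))) ∧ (T ∧ (¬(T ∧ T) ∨ T))
  step 2: (((T ∨ F) ∨ (F ∨ T)) ∧ (T ∨ (T ∧ (T ∨ T)))) ∧ (T ∧ (¬(T ∧ T) ∨ T))
  step 3: ((T ∨ (F ∨ T)) ∧ (T ∨ (T ∧ (T ∨ T)))) ∧ (T ∧ (¬(T ∧ T) ∨ T))
  step 4: (T ∧ (T ∨ (T ∧ (T ∨ T)))) ∧ (T ∧ (¬(T ∧ T) ∨ T))
  step 5: (T ∨ (T ∧ (T ∨ T))) ∧ (T ∧ (¬(T ∧ T) ∨ T))
  step 6: T ∧ (T ∧ (¬(T ∧ T) ∨ T))
  step 7: T ∧ (¬(T ∧ T) ∨ T)
  step 8: ¬(T ∧ T) ∨ T
  step 9: T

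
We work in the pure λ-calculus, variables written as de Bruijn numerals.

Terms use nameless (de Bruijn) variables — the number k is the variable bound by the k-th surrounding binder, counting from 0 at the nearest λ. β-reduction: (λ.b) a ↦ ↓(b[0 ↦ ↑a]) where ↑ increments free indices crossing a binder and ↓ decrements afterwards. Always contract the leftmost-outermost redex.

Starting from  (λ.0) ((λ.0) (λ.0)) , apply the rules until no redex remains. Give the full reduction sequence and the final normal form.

  start: (λ.0) ((λ.0) (λ.0))
  [1] (λ.0) (λ.0)
  [2] λ.0

Answer: normal form = λ.0  (in 2 steps)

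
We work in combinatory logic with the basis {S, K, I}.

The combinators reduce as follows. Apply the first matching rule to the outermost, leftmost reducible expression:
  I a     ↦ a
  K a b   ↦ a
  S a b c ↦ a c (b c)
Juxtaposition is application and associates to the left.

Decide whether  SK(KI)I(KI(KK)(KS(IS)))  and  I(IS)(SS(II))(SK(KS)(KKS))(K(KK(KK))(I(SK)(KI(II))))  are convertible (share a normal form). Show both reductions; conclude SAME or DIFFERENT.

Answer: DIFFERENT — A ⇓ S, B ⇓ KK

Working:
Term A:
  start: SK(KI)I(KI(KK)(KS(IS)))
  step 1: KI(KII)(KI(KK)(KS(IS)))
  step 2: I(KI(KK)(KS(IS)))
  step 3: KI(KK)(KS(IS))
  step 4: I(KS(IS))
  step 5: KS(IS)
  step 6: S

Term B:
  start: I(IS)(SS(II))(SK(KS)(KKS))(K(KK(KK))(I(SK)(KI(II))))
  step 1: IS(SS(II))(SK(KS)(KKS))(K(KK(KK))(I(SK)(KI(II))))
  step 2: S(SS(II))(SK(KS)(KKS))(K(KK(KK))(I(SK)(KI(II))))
  step 3: SS(II)(K(KK(KK))(I(SK)(KI(II))))(SK(KS)(KKS)(K(KK(KK))(I(SK)(KI(II)))))
  step 4: S(K(KK(KK))(I(SK)(KI(II))))(II(K(KK(KK))(I(SK)(KI(II)))))(SK(KS)(KKS)(K(KK(KK))(I(SK)(KI(II)))))
  step 5: K(KK(KK))(I(SK)(KI(II)))(SK(KS)(KKS)(K(KK(KK))(I(SK)(KI(II)))))(II(K(KK(KK))(I(SK)(KI(II))))(SK(KS)(KKS)(K(KK(KK))(I(SK)(KI(II))))))
  step 6: KK(KK)(SK(KS)(KKS)(K(KK(KK))(I(SK)(KI(II)))))(II(K(KK(KK))(I(SK)(KI(II))))(SK(KS)(KKS)(K(KK(KK))(I(SK)(KI(II))))))
  step 7: K(SK(KS)(KKS)(K(KK(KK))(I(SK)(KI(II)))))(II(K(KK(KK))(I(SK)(KI(II))))(SK(KS)(KKS)(K(KK(KK))(I(SK)(KI(II))))))
  step 8: SK(KS)(KKS)(K(KK(KK))(I(SK)(KI(II))))
  step 9: K(KKS)(KS(KKS))(K(KK(KK))(I(SK)(KI(II))))
  step 10: KKS(K(KK(KK))(I(SK)(KI(II))))
  step 11: K(K(KK(KK))(I(SK)(KI(II))))
  step 12: K(KK(KK))
  step 13: KK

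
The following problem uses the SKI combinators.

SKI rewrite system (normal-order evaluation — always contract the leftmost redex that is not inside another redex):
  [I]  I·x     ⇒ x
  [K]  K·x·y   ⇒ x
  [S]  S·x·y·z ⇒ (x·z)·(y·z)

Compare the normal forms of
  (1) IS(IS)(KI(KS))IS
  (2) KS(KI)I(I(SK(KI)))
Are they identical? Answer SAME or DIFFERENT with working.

Answer: DIFFERENT — A ⇓ SS, B ⇓ SI(SK(KI))

Derivation:
Term A:
  start: IS(IS)(KI(KS))IS
  →1  S(IS)(KI(KS))IS
  →2  ISI(KI(KS)I)S
  →3  SI(KI(KS)I)S
  →4  IS(KI(KS)IS)
  →5  S(KI(KS)IS)
  →6  S(IIS)
  →7  S(IS)
  →8  SS

Term B:
  start: KS(KI)I(I(SK(KI)))
  →1  SI(I(SK(KI)))
  →2  SI(SK(KI))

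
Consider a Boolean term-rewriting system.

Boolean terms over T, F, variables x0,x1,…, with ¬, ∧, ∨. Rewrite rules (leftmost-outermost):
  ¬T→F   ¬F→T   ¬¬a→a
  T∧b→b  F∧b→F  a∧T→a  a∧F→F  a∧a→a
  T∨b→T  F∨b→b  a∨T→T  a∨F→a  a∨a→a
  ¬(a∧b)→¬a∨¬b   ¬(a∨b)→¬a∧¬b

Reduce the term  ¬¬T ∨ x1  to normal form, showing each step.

  start: ¬¬T ∨ x1
  step 1: T ∨ x1
  step 2: T

Answer: normal form = T  (in 2 steps)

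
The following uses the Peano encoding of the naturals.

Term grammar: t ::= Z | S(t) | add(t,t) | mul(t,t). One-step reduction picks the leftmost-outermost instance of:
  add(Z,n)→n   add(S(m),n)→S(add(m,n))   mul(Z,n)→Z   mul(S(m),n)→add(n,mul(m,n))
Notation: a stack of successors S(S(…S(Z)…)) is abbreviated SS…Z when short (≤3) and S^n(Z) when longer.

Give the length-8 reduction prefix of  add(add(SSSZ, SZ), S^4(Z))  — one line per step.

Answer: after 8 steps: S(S(S(S(add(Z, S^4(Z))))))

Derivation:
  start: add(add(SSSZ, SZ), S^4(Z))
  →1  add(S(add(SSZ, SZ)), S^4(Z))
  →2  S(add(add(SSZ, SZ), S^4(Z)))
  →3  S(add(S(add(SZ, SZ)), S^4(Z)))
  →4  S(S(add(add(SZ, SZ), S^4(Z))))
  →5  S(S(add(S(add(Z, SZ)), S^4(Z))))
  →6  S(S(S(add(add(Z, SZ), S^4(Z)))))
  →7  S(S(S(add(SZ, S^4(Z)))))
  →8  S(S(S(S(add(Z, S^4(Z))))))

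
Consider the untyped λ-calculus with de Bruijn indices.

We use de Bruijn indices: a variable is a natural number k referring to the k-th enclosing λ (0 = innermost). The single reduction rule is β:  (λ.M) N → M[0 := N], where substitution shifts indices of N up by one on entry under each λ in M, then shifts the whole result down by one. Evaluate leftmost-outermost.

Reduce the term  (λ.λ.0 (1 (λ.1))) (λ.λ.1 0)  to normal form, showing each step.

  start: (λ.λ.0 (1 (λ.1))) (λ.λ.1 0)
  step 1: λ.0 ((λ.λ.1 0) (λ.1))
  step 2: λ.0 (λ.(λ.2) 0)
  step 3: λ.0 (λ.1)

Answer: normal form = λ.0 (λ.1)  (in 3 steps)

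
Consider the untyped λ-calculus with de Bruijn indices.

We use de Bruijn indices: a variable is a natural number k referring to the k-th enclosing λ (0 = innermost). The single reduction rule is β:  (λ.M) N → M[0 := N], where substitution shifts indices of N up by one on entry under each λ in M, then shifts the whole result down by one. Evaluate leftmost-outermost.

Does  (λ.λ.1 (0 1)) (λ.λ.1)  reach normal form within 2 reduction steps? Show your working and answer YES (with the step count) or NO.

  start: (λ.λ.1 (0 1)) (λ.λ.1)
  step 1: λ.(λ.λ.1) (0 (λ.λ.1))
  step 2: λ.λ.1 (λ.λ.1)

Answer: YES — reaches normal form λ.λ.1 (λ.λ.1) in 2 ≤ 2 steps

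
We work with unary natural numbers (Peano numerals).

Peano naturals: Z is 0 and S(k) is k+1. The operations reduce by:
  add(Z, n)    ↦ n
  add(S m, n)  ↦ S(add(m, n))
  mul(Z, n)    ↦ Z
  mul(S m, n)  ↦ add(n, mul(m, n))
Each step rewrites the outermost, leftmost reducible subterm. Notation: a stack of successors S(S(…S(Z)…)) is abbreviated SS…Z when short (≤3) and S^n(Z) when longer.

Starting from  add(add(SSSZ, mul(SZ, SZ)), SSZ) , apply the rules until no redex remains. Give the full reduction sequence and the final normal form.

  start: add(add(SSSZ, mul(SZ, SZ)), SSZ)
  step 1: add(S(add(SSZ, mul(SZ, SZ))), SSZ)
  step 2: S(add(add(SSZ, mul(SZ, SZ)), SSZ))
  step 3: S(add(S(add(SZ, mul(SZ, SZ))), SSZ))
  step 4: S(S(add(add(SZ, mul(SZ, SZ)), SSZ)))
  step 5: S(S(add(S(add(Z, mul(SZ, SZ))), SSZ)))
  step 6: S(S(S(add(add(Z, mul(SZ, SZ)), SSZ))))
  step 7: S(S(S(add(mul(SZ, SZ), SSZ))))
  step 8: S(S(S(add(add(SZ, mul(Z, SZ)), SSZ))))
  step 9: S(S(S(add(S(add(Z, mul(Z, SZ))), SSZ))))
  step 10: S(S(S(S(add(add(Z, mul(Z, SZ)), SSZ)))))
  step 11: S(S(S(S(add(mul(Z, SZ), SSZ)))))
  step 12: S(S(S(S(add(Z, SSZ)))))
  step 13: S^6(Z)

Answer: normal form = S^6(Z)  (in 13 steps)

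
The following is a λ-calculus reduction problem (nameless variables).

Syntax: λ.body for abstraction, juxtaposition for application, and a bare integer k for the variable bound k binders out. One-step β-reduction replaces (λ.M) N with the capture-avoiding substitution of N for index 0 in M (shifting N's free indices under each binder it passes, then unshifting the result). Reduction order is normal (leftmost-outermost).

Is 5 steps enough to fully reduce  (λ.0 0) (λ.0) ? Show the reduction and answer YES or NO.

Answer: YES — reaches normal form λ.0 in 2 ≤ 5 steps

Derivation:
  start: (λ.0 0) (λ.0)
  step 1: (λ.0) (λ.0)
  step 2: λ.0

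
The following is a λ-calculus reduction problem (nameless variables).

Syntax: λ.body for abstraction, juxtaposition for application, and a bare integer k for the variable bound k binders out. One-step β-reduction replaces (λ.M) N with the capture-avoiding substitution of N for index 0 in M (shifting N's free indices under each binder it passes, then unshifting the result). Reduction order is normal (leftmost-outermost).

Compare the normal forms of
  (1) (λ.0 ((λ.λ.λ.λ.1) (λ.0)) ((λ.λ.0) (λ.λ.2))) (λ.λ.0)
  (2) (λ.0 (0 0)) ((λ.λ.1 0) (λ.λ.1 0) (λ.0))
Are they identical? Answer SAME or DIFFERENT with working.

Term A:
  start: (λ.0 ((λ.λ.λ.λ.1) (λ.0)) ((λ.λ.0) (λ.λ.2))) (λ.λ.0)
  step 1: (λ.λ.0) ((λ.λ.λ.λ.1) (λ.0)) ((λ.λ.0) (λ.λ.λ.λ.0))
  step 2: (λ.0) ((λ.λ.0) (λ.λ.λ.λ.0))
  step 3: (λ.λ.0) (λ.λ.λ.λ.0)
  step 4: λ.0

Term B:
  start: (λ.0 (0 0)) ((λ.λ.1 0) (λ.λ.1 0) (λ.0))
  step 1: (λ.λ.1 0) (λ.λ.1 0) (λ.0) ((λ.λ.1 0) (λ.λ.1 0) (λ.0) ((λ.λ.1 0) (λ.λ.1 0) (λ.0)))
  step 2: (λ.(λ.λ.1 0) 0) (λ.0) ((λ.λ.1 0) (λ.λ.1 0) (λ.0) ((λ.λ.1 0) (λ.λ.1 0) (λ.0)))
  step 3: (λ.λ.1 0) (λ.0) ((λ.λ.1 0) (λ.λ.1 0) (λ.0) ((λ.λ.1 0) (λ.λ.1 0) (λ.0)))
  step 4: (λ.(λ.0) 0) ((λ.λ.1 0) (λ.λ.1 0) (λ.0) ((λ.λ.1 0) (λ.λ.1 0) (λ.0)))
  step 5: (λ.0) ((λ.λ.1 0) (λ.λ.1 0) (λ.0) ((λ.λ.1 0) (λ.λ.1 0) (λ.0)))
  step 6: (λ.λ.1 0) (λ.λ.1 0) (λ.0) ((λ.λ.1 0) (λ.λ.1 0) (λ.0))
  step 7: (λ.(λ.λ.1 0) 0) (λ.0) ((λ.λ.1 0) (λ.λ.1 0) (λ.0))
  step 8: (λ.λ.1 0) (λ.0) ((λ.λ.1 0) (λ.λ.1 0) (λ.0))
  step 9: (λ.(λ.0) 0) ((λ.λ.1 0) (λ.λ.1 0) (λ.0))
  step 10: (λ.0) ((λ.λ.1 0) (λ.λ.1 0) (λ.0))
  step 11: (λ.λ.1 0) (λ.λ.1 0) (λ.0)
  step 12: (λ.(λ.λ.1 0) 0) (λ.0)
  step 13: (λ.λ.1 0) (λ.0)
  step 14: λ.(λ.0) 0
  step 15: λ.0

Answer: SAME — A ⇓ λ.0, B ⇓ λ.0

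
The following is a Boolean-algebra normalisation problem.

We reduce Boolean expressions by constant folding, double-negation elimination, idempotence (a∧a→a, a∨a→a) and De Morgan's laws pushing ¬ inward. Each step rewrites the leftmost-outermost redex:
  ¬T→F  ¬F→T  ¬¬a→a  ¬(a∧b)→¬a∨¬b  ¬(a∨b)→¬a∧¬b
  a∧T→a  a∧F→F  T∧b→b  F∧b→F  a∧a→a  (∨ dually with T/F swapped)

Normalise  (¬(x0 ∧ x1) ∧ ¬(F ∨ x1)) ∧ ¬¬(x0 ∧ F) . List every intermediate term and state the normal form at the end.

  start: (¬(x0 ∧ x1) ∧ ¬(F ∨ x1)) ∧ ¬¬(x0 ∧ F)
  [1] ((¬x0 ∨ ¬x1) ∧ ¬(F ∨ x1)) ∧ ¬¬(x0 ∧ F)
  [2] ((¬x0 ∨ ¬x1) ∧ (¬F ∧ ¬x1)) ∧ ¬¬(x0 ∧ F)
  [3] ((¬x0 ∨ ¬x1) ∧ (T ∧ ¬x1)) ∧ ¬¬(x0 ∧ F)
  [4] ((¬x0 ∨ ¬x1) ∧ ¬x1) ∧ ¬¬(x0 ∧ F)
  [5] ((¬x0 ∨ ¬x1) ∧ ¬x1) ∧ (x0 ∧ F)
  [6] ((¬x0 ∨ ¬x1) ∧ ¬x1) ∧ F
  [7] F

Answer: normal form = F  (in 7 steps)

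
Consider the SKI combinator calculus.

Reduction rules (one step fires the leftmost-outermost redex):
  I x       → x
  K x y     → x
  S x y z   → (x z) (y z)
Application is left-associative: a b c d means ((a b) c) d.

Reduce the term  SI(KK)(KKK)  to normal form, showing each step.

Answer: normal form = KK  (in 4 steps)

Reduction:
  start: SI(KK)(KKK)
  [1] I(KKK)(KK(KKK))
  [2] KKK(KK(KKK))
  [3] K(KK(KKK))
  [4] KK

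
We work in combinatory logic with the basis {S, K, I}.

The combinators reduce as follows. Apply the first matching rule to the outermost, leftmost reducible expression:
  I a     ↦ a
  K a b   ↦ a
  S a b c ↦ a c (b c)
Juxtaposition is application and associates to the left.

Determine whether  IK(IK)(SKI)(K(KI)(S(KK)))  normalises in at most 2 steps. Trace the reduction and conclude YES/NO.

  start: IK(IK)(SKI)(K(KI)(S(KK)))
  →1  K(IK)(SKI)(K(KI)(S(KK)))
  →2  IK(K(KI)(S(KK)))

Answer: NO — after 2 steps the term is IK(K(KI)(S(KK))), not yet normal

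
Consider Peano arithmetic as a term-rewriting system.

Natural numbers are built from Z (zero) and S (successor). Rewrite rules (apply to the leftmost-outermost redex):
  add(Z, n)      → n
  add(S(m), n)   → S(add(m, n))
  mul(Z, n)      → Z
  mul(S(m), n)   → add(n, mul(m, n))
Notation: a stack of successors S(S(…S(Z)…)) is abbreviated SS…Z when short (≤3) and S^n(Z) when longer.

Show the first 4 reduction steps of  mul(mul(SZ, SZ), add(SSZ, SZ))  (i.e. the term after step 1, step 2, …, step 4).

Answer: after 4 steps: add(S(add(SZ, SZ)), mul(add(Z, mul(Z, SZ)), add(SSZ, SZ)))

Reduction:
  start: mul(mul(SZ, SZ), add(SSZ, SZ))
  step 1: mul(add(SZ, mul(Z, SZ)), add(SSZ, SZ))
  step 2: mul(S(add(Z, mul(Z, SZ))), add(SSZ, SZ))
  step 3: add(add(SSZ, SZ), mul(add(Z, mul(Z, SZ)), add(SSZ, SZ)))
  step 4: add(S(add(SZ, SZ)), mul(add(Z, mul(Z, SZ)), add(SSZ, SZ)))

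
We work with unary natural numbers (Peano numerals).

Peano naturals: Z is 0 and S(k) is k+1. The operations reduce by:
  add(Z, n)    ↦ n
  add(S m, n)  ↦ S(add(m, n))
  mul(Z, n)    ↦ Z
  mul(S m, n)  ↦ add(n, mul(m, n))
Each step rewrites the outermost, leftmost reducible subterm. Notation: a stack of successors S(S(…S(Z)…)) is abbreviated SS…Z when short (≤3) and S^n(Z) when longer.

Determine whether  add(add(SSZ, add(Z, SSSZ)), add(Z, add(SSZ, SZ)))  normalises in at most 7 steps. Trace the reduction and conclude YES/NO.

  start: add(add(SSZ, add(Z, SSSZ)), add(Z, add(SSZ, SZ)))
  [1] add(S(add(SZ, add(Z, SSSZ))), add(Z, add(SSZ, SZ)))
  [2] S(add(add(SZ, add(Z, SSSZ)), add(Z, add(SSZ, SZ))))
  [3] S(add(S(add(Z, add(Z, SSSZ))), add(Z, add(SSZ, SZ))))
  [4] S(S(add(add(Z, add(Z, SSSZ)), add(Z, add(SSZ, SZ)))))
  [5] S(S(add(add(Z, SSSZ), add(Z, add(SSZ, SZ)))))
  [6] S(S(add(SSSZ, add(Z, add(SSZ, SZ)))))
  [7] S(S(S(add(SSZ, add(Z, add(SSZ, SZ))))))

Answer: NO — after 7 steps the term is S(S(S(add(SSZ, add(Z, add(SSZ, SZ)))))), not yet normal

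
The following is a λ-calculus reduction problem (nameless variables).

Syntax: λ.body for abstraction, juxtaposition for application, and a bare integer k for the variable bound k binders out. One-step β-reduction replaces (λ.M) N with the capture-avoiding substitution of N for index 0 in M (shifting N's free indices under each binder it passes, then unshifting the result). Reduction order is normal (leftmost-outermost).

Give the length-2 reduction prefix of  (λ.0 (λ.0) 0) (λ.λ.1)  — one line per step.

Answer: after 2 steps: (λ.λ.0) (λ.λ.1)

Working:
  start: (λ.0 (λ.0) 0) (λ.λ.1)
  [1] (λ.λ.1) (λ.0) (λ.λ.1)
  [2] (λ.λ.0) (λ.λ.1)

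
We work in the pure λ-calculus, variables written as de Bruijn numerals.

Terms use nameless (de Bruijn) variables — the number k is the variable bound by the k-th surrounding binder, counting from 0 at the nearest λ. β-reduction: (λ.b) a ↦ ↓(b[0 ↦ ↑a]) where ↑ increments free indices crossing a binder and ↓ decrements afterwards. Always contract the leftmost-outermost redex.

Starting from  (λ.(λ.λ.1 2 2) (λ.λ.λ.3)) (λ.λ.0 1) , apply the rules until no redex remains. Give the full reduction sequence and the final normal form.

  start: (λ.(λ.λ.1 2 2) (λ.λ.λ.3)) (λ.λ.0 1)
  →1  (λ.λ.1 (λ.λ.0 1) (λ.λ.0 1)) (λ.λ.λ.λ.λ.0 1)
  →2  λ.(λ.λ.λ.λ.λ.0 1) (λ.λ.0 1) (λ.λ.0 1)
  →3  λ.(λ.λ.λ.λ.0 1) (λ.λ.0 1)
  →4  λ.λ.λ.λ.0 1

Answer: normal form = λ.λ.λ.λ.0 1  (in 4 steps)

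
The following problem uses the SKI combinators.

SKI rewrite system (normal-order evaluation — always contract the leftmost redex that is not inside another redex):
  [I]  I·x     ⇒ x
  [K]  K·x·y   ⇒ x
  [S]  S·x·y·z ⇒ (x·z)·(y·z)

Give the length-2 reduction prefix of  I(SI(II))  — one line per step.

Answer: after 2 steps: SII

Working:
  start: I(SI(II))
  [1] SI(II)
  [2] SII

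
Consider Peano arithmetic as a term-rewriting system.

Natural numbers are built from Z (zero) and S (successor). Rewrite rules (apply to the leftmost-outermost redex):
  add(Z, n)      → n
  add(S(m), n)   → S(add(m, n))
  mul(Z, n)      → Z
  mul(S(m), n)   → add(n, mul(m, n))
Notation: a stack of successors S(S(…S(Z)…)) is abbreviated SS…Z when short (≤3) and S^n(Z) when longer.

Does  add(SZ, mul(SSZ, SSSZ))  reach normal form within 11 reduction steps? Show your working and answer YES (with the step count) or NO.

Answer: NO — after 11 steps the term is S(S(S(S(S(S(S(add(Z, mul(Z, SSSZ))))))))), not yet normal

Working:
  start: add(SZ, mul(SSZ, SSSZ))
  →1  S(add(Z, mul(SSZ, SSSZ)))
  →2  S(mul(SSZ, SSSZ))
  →3  S(add(SSSZ, mul(SZ, SSSZ)))
  →4  S(S(add(SSZ, mul(SZ, SSSZ))))
  →5  S(S(S(add(SZ, mul(SZ, SSSZ)))))
  →6  S(S(S(S(add(Z, mul(SZ, SSSZ))))))
  →7  S(S(S(S(mul(SZ, SSSZ)))))
  →8  S(S(S(S(add(SSSZ, mul(Z, SSSZ))))))
  →9  S(S(S(S(S(add(SSZ, mul(Z, SSSZ)))))))
  →10  S(S(S(S(S(S(add(SZ, mul(Z, SSSZ))))))))
  →11  S(S(S(S(S(S(S(add(Z, mul(Z, SSSZ)))))))))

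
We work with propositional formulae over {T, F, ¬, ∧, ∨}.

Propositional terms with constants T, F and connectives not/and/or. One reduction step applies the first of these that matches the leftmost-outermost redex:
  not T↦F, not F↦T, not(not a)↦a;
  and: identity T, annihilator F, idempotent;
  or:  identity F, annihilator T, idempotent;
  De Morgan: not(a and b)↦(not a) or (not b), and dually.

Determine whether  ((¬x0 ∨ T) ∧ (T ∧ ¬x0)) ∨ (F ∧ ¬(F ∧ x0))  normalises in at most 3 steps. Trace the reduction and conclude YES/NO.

Answer: NO — after 3 steps the term is ¬x0 ∨ (F ∧ ¬(F ∧ x0)), not yet normal

Working:
  start: ((¬x0 ∨ T) ∧ (T ∧ ¬x0)) ∨ (F ∧ ¬(F ∧ x0))
  step 1: (T ∧ (T ∧ ¬x0)) ∨ (F ∧ ¬(F ∧ x0))
  step 2: (T ∧ ¬x0) ∨ (F ∧ ¬(F ∧ x0))
  step 3: ¬x0 ∨ (F ∧ ¬(F ∧ x0))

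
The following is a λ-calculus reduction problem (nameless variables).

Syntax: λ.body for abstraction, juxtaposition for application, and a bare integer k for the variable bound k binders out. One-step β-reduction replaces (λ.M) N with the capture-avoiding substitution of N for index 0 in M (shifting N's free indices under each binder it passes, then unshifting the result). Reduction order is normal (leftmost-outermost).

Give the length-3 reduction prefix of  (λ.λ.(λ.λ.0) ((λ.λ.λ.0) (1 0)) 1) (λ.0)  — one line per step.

Answer: after 3 steps: λ.λ.0

Derivation:
  start: (λ.λ.(λ.λ.0) ((λ.λ.λ.0) (1 0)) 1) (λ.0)
  →1  λ.(λ.λ.0) ((λ.λ.λ.0) ((λ.0) 0)) (λ.0)
  →2  λ.(λ.0) (λ.0)
  →3  λ.λ.0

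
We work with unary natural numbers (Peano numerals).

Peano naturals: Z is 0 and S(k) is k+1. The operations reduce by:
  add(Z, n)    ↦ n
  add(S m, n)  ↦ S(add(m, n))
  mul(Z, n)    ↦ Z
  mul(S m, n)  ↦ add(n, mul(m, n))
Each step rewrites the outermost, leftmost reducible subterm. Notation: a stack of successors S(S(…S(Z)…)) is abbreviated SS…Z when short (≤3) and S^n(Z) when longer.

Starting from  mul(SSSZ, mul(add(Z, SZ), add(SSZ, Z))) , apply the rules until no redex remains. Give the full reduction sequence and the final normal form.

  start: mul(SSSZ, mul(add(Z, SZ), add(SSZ, Z)))
  →1  add(mul(add(Z, SZ), add(SSZ, Z)), mul(SSZ, mul(add(Z, SZ), add(SSZ, Z))))
  →2  add(mul(SZ, add(SSZ, Z)), mul(SSZ, mul(add(Z, SZ), add(SSZ, Z))))
  →3  add(add(add(SSZ, Z), mul(Z, add(SSZ, Z))), mul(SSZ, mul(add(Z, SZ), add(SSZ, Z))))
  →4  add(add(S(add(SZ, Z)), mul(Z, add(SSZ, Z))), mul(SSZ, mul(add(Z, SZ), add(SSZ, Z))))
  →5  add(S(add(add(SZ, Z), mul(Z, add(SSZ, Z)))), mul(SSZ, mul(add(Z, SZ), add(SSZ, Z))))
  →6  S(add(add(add(SZ, Z), mul(Z, add(SSZ, Z))), mul(SSZ, mul(add(Z, SZ), add(SSZ, Z)))))
  →7  S(add(add(S(add(Z, Z)), mul(Z, add(SSZ, Z))), mul(SSZ, mul(add(Z, SZ), add(SSZ, Z)))))
  →8  S(add(S(add(add(Z, Z), mul(Z, add(SSZ, Z)))), mul(SSZ, mul(add(Z, SZ), add(SSZ, Z)))))
  →9  S(S(add(add(add(Z, Z), mul(Z, add(SSZ, Z))), mul(SSZ, mul(add(Z, SZ), add(SSZ, Z))))))
  →10  S(S(add(add(Z, mul(Z, add(SSZ, Z))), mul(SSZ, mul(add(Z, SZ), add(SSZ, Z))))))
  →11  S(S(add(mul(Z, add(SSZ, Z)), mul(SSZ, mul(add(Z, SZ), add(SSZ, Z))))))
  →12  S(S(add(Z, mul(SSZ, mul(add(Z, SZ), add(SSZ, Z))))))
  →13  S(S(mul(SSZ, mul(add(Z, SZ), add(SSZ, Z)))))
  →14  S(S(add(mul(add(Z, SZ), add(SSZ, Z)), mul(SZ, mul(add(Z, SZ), add(SSZ, Z))))))
  →15  S(S(add(mul(SZ, add(SSZ, Z)), mul(SZ, mul(add(Z, SZ), add(SSZ, Z))))))
  →16  S(S(add(add(add(SSZ, Z), mul(Z, add(SSZ, Z))), mul(SZ, mul(add(Z, SZ), add(SSZ, Z))))))
  →17  S(S(add(add(S(add(SZ, Z)), mul(Z, add(SSZ, Z))), mul(SZ, mul(add(Z, SZ), add(SSZ, Z))))))
  →18  S(S(add(S(add(add(SZ, Z), mul(Z, add(SSZ, Z)))), mul(SZ, mul(add(Z, SZ), add(SSZ, Z))))))
  →19  S(S(S(add(add(add(SZ, Z), mul(Z, add(SSZ, Z))), mul(SZ, mul(add(Z, SZ), add(SSZ, Z)))))))
  →20  S(S(S(add(add(S(add(Z, Z)), mul(Z, add(SSZ, Z))), mul(SZ, mul(add(Z, SZ), add(SSZ, Z)))))))
  →21  S(S(S(add(S(add(add(Z, Z), mul(Z, add(SSZ, Z)))), mul(SZ, mul(add(Z, SZ), add(SSZ, Z)))))))
  →22  S(S(S(S(add(add(add(Z, Z), mul(Z, add(SSZ, Z))), mul(SZ, mul(add(Z, SZ), add(SSZ, Z))))))))
  →23  S(S(S(S(add(add(Z, mul(Z, add(SSZ, Z))), mul(SZ, mul(add(Z, SZ), add(SSZ, Z))))))))
  →24  S(S(S(S(add(mul(Z, add(SSZ, Z)), mul(SZ, mul(add(Z, SZ), add(SSZ, Z))))))))
  →25  S(S(S(S(add(Z, mul(SZ, mul(add(Z, SZ), add(SSZ, Z))))))))
  →26  S(S(S(S(mul(SZ, mul(add(Z, SZ), add(SSZ, Z)))))))
  →27  S(S(S(S(add(mul(add(Z, SZ), add(SSZ, Z)), mul(Z, mul(add(Z, SZ), add(SSZ, Z))))))))
  →28  S(S(S(S(add(mul(SZ, add(SSZ, Z)), mul(Z, mul(add(Z, SZ), add(SSZ, Z))))))))
  →29  S(S(S(S(add(add(add(SSZ, Z), mul(Z, add(SSZ, Z))), mul(Z, mul(add(Z, SZ), add(SSZ, Z))))))))
  →30  S(S(S(S(add(add(S(add(SZ, Z)), mul(Z, add(SSZ, Z))), mul(Z, mul(add(Z, SZ), add(SSZ, Z))))))))
  →31  S(S(S(S(add(S(add(add(SZ, Z), mul(Z, add(SSZ, Z)))), mul(Z, mul(add(Z, SZ), add(SSZ, Z))))))))
  →32  S(S(S(S(S(add(add(add(SZ, Z), mul(Z, add(SSZ, Z))), mul(Z, mul(add(Z, SZ), add(SSZ, Z)))))))))
  →33  S(S(S(S(S(add(add(S(add(Z, Z)), mul(Z, add(SSZ, Z))), mul(Z, mul(add(Z, SZ), add(SSZ, Z)))))))))
  →34  S(S(S(S(S(add(S(add(add(Z, Z), mul(Z, add(SSZ, Z)))), mul(Z, mul(add(Z, SZ), add(SSZ, Z)))))))))
  →35  S(S(S(S(S(S(add(add(add(Z, Z), mul(Z, add(SSZ, Z))), mul(Z, mul(add(Z, SZ), add(SSZ, Z))))))))))
  →36  S(S(S(S(S(S(add(add(Z, mul(Z, add(SSZ, Z))), mul(Z, mul(add(Z, SZ), add(SSZ, Z))))))))))
  →37  S(S(S(S(S(S(add(mul(Z, add(SSZ, Z)), mul(Z, mul(add(Z, SZ), add(SSZ, Z))))))))))
  →38  S(S(S(S(S(S(add(Z, mul(Z, mul(add(Z, SZ), add(SSZ, Z))))))))))
  →39  S(S(S(S(S(S(mul(Z, mul(add(Z, SZ), add(SSZ, Z)))))))))
  →40  S^6(Z)

Answer: normal form = S^6(Z)  (in 40 steps)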